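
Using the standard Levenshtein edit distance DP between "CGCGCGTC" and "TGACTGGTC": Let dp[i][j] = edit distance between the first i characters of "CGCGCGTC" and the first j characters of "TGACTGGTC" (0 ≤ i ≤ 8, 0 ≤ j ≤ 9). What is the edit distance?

4

   ''  T  G  A  C  T  G  G  T  C
''  0  1  2  3  4  5  6  7  8  9
 C  1  1  2  3  3  4  5  6  7  8
 G  2  2  1  2  3  4  4  5  6  7
 C  3  3  2  2  2  3  4  5  6  6
 G  4  4  3  3  3  3  3  4  5  6
 C  5  5  4  4  3  4  4  4  5  5
 G  6  6  5  5  4  4  4  4  5  6
 T  7  6  6  6  5  4  5  5  4  5
 C  8  7  7  7  6  5  5  6  5  4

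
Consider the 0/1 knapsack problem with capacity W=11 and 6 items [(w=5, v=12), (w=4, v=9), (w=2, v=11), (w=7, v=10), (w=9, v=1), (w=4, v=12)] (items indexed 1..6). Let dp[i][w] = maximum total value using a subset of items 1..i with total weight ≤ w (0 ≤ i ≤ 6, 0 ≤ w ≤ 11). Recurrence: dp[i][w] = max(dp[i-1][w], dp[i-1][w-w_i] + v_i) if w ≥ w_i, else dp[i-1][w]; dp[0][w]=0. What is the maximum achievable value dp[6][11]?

i\w   0   1   2   3   4   5   6   7   8   9  10  11
  0   0   0   0   0   0   0   0   0   0   0   0   0
  1   0   0   0   0   0  12  12  12  12  12  12  12
  2   0   0   0   0   9  12  12  12  12  21  21  21
  3   0   0  11  11  11  12  20  23  23  23  23  32
  4   0   0  11  11  11  12  20  23  23  23  23  32
  5   0   0  11  11  11  12  20  23  23  23  23  32
  6   0   0  11  11  12  12  23  23  23  24  32  35

35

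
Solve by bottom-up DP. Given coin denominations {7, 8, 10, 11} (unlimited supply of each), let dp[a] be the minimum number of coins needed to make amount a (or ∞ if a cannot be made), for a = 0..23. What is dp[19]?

 a  0  1  2  3  4  5  6  7  8  9 10 11 12 13 14 15 16 17 18 19 20 21 22 23
dp  0  -  -  -  -  -  -  1  1  -  1  1  -  -  2  2  2  2  2  2  2  2  2  3
(- denotes ∞ / unreachable)

2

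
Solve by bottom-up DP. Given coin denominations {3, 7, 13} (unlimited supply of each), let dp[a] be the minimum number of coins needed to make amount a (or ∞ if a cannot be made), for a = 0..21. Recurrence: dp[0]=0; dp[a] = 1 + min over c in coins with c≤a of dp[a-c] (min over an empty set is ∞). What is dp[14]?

2

 a  0  1  2  3  4  5  6  7  8  9 10 11 12 13 14 15 16 17 18 19 20 21
dp  0  -  -  1  -  -  2  1  -  3  2  -  4  1  2  5  2  3  6  3  2  3
(- denotes ∞ / unreachable)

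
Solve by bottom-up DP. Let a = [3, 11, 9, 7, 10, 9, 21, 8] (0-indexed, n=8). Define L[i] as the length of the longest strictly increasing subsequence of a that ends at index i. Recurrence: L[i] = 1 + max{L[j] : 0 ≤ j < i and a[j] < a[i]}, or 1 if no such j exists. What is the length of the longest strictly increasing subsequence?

4

   i    0    1    2    3    4    5    6    7
a[i]    3   11    9    7   10    9   21    8
L[i]    1    2    2    2    3    3    4    3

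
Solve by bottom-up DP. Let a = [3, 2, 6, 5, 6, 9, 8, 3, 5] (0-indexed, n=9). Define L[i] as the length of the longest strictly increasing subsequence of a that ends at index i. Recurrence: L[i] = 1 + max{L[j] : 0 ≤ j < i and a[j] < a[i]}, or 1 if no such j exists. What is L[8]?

   i    0    1    2    3    4    5    6    7    8
a[i]    3    2    6    5    6    9    8    3    5
L[i]    1    1    2    2    3    4    4    2    3

3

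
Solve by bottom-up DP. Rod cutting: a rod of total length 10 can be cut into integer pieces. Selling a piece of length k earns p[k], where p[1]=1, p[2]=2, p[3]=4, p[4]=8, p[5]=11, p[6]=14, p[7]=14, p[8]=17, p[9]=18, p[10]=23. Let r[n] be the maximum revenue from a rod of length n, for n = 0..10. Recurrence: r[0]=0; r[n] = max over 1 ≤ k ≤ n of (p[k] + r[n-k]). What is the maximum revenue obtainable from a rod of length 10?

23

   n    0    1    2    3    4    5    6    7    8    9   10
r[n]    0    1    2    4    8   11   14   15   17   19   23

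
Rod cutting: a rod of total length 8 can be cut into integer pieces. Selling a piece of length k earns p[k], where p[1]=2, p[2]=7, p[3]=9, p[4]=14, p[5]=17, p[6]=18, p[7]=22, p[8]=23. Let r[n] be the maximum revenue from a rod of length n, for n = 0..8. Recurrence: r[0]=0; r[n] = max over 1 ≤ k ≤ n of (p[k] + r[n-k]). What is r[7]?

   n    0    1    2    3    4    5    6    7    8
r[n]    0    2    7    9   14   17   21   24   28

24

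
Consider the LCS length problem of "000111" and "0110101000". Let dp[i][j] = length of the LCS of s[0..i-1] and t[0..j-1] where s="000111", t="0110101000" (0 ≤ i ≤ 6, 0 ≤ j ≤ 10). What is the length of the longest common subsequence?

   ''  0  1  1  0  1  0  1  0  0  0
''  0  0  0  0  0  0  0  0  0  0  0
 0  0  1  1  1  1  1  1  1  1  1  1
 0  0  1  1  1  2  2  2  2  2  2  2
 0  0  1  1  1  2  2  3  3  3  3  3
 1  0  1  2  2  2  3  3  4  4  4  4
 1  0  1  2  3  3  3  3  4  4  4  4
 1  0  1  2  3  3  4  4  4  4  4  4

4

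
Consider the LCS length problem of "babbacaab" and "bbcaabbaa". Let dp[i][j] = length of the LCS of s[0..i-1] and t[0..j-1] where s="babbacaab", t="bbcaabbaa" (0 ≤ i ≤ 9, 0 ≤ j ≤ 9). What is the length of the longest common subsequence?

   ''  b  b  c  a  a  b  b  a  a
''  0  0  0  0  0  0  0  0  0  0
 b  0  1  1  1  1  1  1  1  1  1
 a  0  1  1  1  2  2  2  2  2  2
 b  0  1  2  2  2  2  3  3  3  3
 b  0  1  2  2  2  2  3  4  4  4
 a  0  1  2  2  3  3  3  4  5  5
 c  0  1  2  3  3  3  3  4  5  5
 a  0  1  2  3  4  4  4  4  5  6
 a  0  1  2  3  4  5  5  5  5  6
 b  0  1  2  3  4  5  6  6  6  6

6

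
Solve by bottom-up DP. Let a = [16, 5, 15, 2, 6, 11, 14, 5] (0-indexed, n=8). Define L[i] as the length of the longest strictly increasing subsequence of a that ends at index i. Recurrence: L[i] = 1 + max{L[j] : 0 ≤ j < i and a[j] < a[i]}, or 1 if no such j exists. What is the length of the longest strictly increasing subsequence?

   i    0    1    2    3    4    5    6    7
a[i]   16    5   15    2    6   11   14    5
L[i]    1    1    2    1    2    3    4    2

4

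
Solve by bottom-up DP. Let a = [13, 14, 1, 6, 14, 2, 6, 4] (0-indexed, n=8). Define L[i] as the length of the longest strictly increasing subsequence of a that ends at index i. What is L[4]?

   i    0    1    2    3    4    5    6    7
a[i]   13   14    1    6   14    2    6    4
L[i]    1    2    1    2    3    2    3    3

3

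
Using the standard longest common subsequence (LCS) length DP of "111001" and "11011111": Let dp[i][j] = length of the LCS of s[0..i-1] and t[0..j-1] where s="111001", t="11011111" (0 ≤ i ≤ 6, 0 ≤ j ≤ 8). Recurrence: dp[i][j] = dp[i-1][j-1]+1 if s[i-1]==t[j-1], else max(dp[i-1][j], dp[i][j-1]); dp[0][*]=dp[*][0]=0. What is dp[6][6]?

   ''  1  1  0  1  1  1  1  1
''  0  0  0  0  0  0  0  0  0
 1  0  1  1  1  1  1  1  1  1
 1  0  1  2  2  2  2  2  2  2
 1  0  1  2  2  3  3  3  3  3
 0  0  1  2  3  3  3  3  3  3
 0  0  1  2  3  3  3  3  3  3
 1  0  1  2  3  4  4  4  4  4

4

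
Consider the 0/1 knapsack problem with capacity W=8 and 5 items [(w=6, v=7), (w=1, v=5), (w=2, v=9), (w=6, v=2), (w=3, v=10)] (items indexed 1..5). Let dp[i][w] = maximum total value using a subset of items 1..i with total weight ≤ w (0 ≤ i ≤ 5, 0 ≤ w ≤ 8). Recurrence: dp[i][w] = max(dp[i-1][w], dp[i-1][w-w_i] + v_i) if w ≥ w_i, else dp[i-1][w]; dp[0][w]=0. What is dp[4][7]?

14

i\w   0   1   2   3   4   5   6   7   8
  0   0   0   0   0   0   0   0   0   0
  1   0   0   0   0   0   0   7   7   7
  2   0   5   5   5   5   5   7  12  12
  3   0   5   9  14  14  14  14  14  16
  4   0   5   9  14  14  14  14  14  16
  5   0   5   9  14  15  19  24  24  24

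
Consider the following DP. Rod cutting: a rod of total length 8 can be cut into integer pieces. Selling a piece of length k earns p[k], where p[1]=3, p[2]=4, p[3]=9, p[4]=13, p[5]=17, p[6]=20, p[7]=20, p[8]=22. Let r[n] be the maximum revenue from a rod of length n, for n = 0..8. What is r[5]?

17

   n    0    1    2    3    4    5    6    7    8
r[n]    0    3    6    9   13   17   20   23   26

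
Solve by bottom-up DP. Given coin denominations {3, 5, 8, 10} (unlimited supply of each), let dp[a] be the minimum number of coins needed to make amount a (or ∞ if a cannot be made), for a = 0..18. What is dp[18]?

2

 a  0  1  2  3  4  5  6  7  8  9 10 11 12 13 14 15 16 17 18
dp  0  -  -  1  -  1  2  -  1  3  1  2  4  2  3  2  2  4  2
(- denotes ∞ / unreachable)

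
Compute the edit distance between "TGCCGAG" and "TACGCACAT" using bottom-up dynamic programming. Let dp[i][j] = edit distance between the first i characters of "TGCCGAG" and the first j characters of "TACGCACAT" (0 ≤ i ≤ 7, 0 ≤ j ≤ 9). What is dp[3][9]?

   ''  T  A  C  G  C  A  C  A  T
''  0  1  2  3  4  5  6  7  8  9
 T  1  0  1  2  3  4  5  6  7  8
 G  2  1  1  2  2  3  4  5  6  7
 C  3  2  2  1  2  2  3  4  5  6
 C  4  3  3  2  2  2  3  3  4  5
 G  5  4  4  3  2  3  3  4  4  5
 A  6  5  4  4  3  3  3  4  4  5
 G  7  6  5  5  4  4  4  4  5  5

6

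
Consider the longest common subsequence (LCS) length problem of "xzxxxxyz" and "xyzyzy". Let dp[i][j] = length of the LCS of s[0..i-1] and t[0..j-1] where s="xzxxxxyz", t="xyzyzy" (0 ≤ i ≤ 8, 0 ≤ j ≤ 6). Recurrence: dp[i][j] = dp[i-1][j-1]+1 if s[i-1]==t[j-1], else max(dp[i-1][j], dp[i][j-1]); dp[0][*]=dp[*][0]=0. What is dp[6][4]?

2

   ''  x  y  z  y  z  y
''  0  0  0  0  0  0  0
 x  0  1  1  1  1  1  1
 z  0  1  1  2  2  2  2
 x  0  1  1  2  2  2  2
 x  0  1  1  2  2  2  2
 x  0  1  1  2  2  2  2
 x  0  1  1  2  2  2  2
 y  0  1  2  2  3  3  3
 z  0  1  2  3  3  4  4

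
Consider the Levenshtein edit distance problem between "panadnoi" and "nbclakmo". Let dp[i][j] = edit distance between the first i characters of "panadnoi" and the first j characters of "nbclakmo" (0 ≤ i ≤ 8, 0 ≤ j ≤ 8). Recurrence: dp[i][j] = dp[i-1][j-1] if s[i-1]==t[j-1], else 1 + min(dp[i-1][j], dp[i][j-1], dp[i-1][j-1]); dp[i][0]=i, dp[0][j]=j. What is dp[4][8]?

   ''  n  b  c  l  a  k  m  o
''  0  1  2  3  4  5  6  7  8
 p  1  1  2  3  4  5  6  7  8
 a  2  2  2  3  4  4  5  6  7
 n  3  2  3  3  4  5  5  6  7
 a  4  3  3  4  4  4  5  6  7
 d  5  4  4  4  5  5  5  6  7
 n  6  5  5  5  5  6  6  6  7
 o  7  6  6  6  6  6  7  7  6
 i  8  7  7  7  7  7  7  8  7

7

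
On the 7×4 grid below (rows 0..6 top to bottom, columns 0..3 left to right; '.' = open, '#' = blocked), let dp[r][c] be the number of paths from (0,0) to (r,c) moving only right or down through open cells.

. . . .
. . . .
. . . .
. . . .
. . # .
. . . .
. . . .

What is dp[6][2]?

13

r\c   0   1   2   3
  0   1   1   1   1
  1   1   2   3   4
  2   1   3   6  10
  3   1   4  10  20
  4   1   5   0  20
  5   1   6   6  26
  6   1   7  13  39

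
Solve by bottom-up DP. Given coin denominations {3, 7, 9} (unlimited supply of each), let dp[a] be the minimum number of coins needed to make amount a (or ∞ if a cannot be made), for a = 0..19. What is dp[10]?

 a  0  1  2  3  4  5  6  7  8  9 10 11 12 13 14 15 16 17 18 19
dp  0  -  -  1  -  -  2  1  -  1  2  -  2  3  2  3  2  3  2  3
(- denotes ∞ / unreachable)

2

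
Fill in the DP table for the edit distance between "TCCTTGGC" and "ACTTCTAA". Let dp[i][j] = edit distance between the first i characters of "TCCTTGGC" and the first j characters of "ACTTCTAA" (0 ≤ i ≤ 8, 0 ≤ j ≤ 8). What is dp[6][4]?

   ''  A  C  T  T  C  T  A  A
''  0  1  2  3  4  5  6  7  8
 T  1  1  2  2  3  4  5  6  7
 C  2  2  1  2  3  3  4  5  6
 C  3  3  2  2  3  3  4  5  6
 T  4  4  3  2  2  3  3  4  5
 T  5  5  4  3  2  3  3  4  5
 G  6  6  5  4  3  3  4  4  5
 G  7  7  6  5  4  4  4  5  5
 C  8  8  7  6  5  4  5  5  6

3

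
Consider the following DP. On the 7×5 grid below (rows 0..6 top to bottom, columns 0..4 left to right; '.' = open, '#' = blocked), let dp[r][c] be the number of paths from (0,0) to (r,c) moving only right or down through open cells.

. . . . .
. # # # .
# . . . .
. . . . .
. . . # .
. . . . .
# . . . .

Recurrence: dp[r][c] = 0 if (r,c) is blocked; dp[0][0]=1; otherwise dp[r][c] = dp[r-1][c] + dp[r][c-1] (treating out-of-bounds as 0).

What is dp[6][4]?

1

r\c   0   1   2   3   4
  0   1   1   1   1   1
  1   1   0   0   0   1
  2   0   0   0   0   1
  3   0   0   0   0   1
  4   0   0   0   0   1
  5   0   0   0   0   1
  6   0   0   0   0   1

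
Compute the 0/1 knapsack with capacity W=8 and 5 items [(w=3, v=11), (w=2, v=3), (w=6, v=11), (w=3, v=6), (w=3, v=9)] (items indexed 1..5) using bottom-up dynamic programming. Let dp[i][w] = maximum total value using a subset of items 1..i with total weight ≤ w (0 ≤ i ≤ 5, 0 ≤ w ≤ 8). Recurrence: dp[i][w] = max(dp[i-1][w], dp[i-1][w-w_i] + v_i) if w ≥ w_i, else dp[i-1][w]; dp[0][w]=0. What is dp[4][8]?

20

i\w   0   1   2   3   4   5   6   7   8
  0   0   0   0   0   0   0   0   0   0
  1   0   0   0  11  11  11  11  11  11
  2   0   0   3  11  11  14  14  14  14
  3   0   0   3  11  11  14  14  14  14
  4   0   0   3  11  11  14  17  17  20
  5   0   0   3  11  11  14  20  20  23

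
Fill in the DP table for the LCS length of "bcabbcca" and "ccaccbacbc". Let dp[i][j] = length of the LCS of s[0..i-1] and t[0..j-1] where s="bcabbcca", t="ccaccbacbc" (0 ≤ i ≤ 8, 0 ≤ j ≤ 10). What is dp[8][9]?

   ''  c  c  a  c  c  b  a  c  b  c
''  0  0  0  0  0  0  0  0  0  0  0
 b  0  0  0  0  0  0  1  1  1  1  1
 c  0  1  1  1  1  1  1  1  2  2  2
 a  0  1  1  2  2  2  2  2  2  2  2
 b  0  1  1  2  2  2  3  3  3  3  3
 b  0  1  1  2  2  2  3  3  3  4  4
 c  0  1  2  2  3  3  3  3  4  4  5
 c  0  1  2  2  3  4  4  4  4  4  5
 a  0  1  2  3  3  4  4  5  5  5  5

5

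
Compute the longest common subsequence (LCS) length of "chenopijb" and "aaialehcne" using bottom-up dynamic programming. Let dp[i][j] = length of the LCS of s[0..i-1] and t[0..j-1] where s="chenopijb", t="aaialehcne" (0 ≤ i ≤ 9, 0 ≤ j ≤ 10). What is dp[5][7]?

   ''  a  a  i  a  l  e  h  c  n  e
''  0  0  0  0  0  0  0  0  0  0  0
 c  0  0  0  0  0  0  0  0  1  1  1
 h  0  0  0  0  0  0  0  1  1  1  1
 e  0  0  0  0  0  0  1  1  1  1  2
 n  0  0  0  0  0  0  1  1  1  2  2
 o  0  0  0  0  0  0  1  1  1  2  2
 p  0  0  0  0  0  0  1  1  1  2  2
 i  0  0  0  1  1  1  1  1  1  2  2
 j  0  0  0  1  1  1  1  1  1  2  2
 b  0  0  0  1  1  1  1  1  1  2  2

1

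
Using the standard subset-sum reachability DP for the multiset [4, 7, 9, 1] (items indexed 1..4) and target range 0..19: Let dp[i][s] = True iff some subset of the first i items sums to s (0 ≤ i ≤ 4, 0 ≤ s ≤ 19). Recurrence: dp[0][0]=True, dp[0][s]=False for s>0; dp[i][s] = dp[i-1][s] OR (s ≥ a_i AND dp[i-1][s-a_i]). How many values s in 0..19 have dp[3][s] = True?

i\s   0   1   2   3   4   5   6   7   8   9  10  11  12  13  14  15  16  17  18  19
  0   T   F   F   F   F   F   F   F   F   F   F   F   F   F   F   F   F   F   F   F
  1   T   F   F   F   T   F   F   F   F   F   F   F   F   F   F   F   F   F   F   F
  2   T   F   F   F   T   F   F   T   F   F   F   T   F   F   F   F   F   F   F   F
  3   T   F   F   F   T   F   F   T   F   T   F   T   F   T   F   F   T   F   F   F
  4   T   T   F   F   T   T   F   T   T   T   T   T   T   T   T   F   T   T   F   F

7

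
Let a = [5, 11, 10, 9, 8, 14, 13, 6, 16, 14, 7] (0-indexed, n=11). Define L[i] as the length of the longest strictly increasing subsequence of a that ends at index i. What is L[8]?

4

   i    0    1    2    3    4    5    6    7    8    9   10
a[i]    5   11   10    9    8   14   13    6   16   14    7
L[i]    1    2    2    2    2    3    3    2    4    4    3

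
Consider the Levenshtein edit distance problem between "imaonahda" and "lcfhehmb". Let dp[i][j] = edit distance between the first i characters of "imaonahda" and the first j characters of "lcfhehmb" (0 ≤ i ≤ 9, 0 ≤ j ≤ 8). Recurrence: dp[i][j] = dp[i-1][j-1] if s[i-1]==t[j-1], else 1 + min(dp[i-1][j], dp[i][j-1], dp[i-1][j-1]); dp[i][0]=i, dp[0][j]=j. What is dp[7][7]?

7

   ''  l  c  f  h  e  h  m  b
''  0  1  2  3  4  5  6  7  8
 i  1  1  2  3  4  5  6  7  8
 m  2  2  2  3  4  5  6  6  7
 a  3  3  3  3  4  5  6  7  7
 o  4  4  4  4  4  5  6  7  8
 n  5  5  5  5  5  5  6  7  8
 a  6  6  6  6  6  6  6  7  8
 h  7  7  7  7  6  7  6  7  8
 d  8  8  8  8  7  7  7  7  8
 a  9  9  9  9  8  8  8  8  8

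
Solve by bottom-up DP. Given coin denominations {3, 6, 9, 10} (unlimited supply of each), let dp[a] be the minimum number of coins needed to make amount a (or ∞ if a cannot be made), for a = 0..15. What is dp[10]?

1

 a  0  1  2  3  4  5  6  7  8  9 10 11 12 13 14 15
dp  0  -  -  1  -  -  1  -  -  1  1  -  2  2  -  2
(- denotes ∞ / unreachable)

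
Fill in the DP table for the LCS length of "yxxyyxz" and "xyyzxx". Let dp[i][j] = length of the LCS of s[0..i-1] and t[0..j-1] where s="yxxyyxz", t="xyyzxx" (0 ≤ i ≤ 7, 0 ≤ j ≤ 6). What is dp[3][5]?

2

   ''  x  y  y  z  x  x
''  0  0  0  0  0  0  0
 y  0  0  1  1  1  1  1
 x  0  1  1  1  1  2  2
 x  0  1  1  1  1  2  3
 y  0  1  2  2  2  2  3
 y  0  1  2  3  3  3  3
 x  0  1  2  3  3  4  4
 z  0  1  2  3  4  4  4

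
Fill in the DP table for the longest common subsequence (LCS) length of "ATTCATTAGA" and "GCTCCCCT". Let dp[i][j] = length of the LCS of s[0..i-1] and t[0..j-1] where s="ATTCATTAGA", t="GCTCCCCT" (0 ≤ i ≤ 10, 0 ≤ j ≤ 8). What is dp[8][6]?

   ''  G  C  T  C  C  C  C  T
''  0  0  0  0  0  0  0  0  0
 A  0  0  0  0  0  0  0  0  0
 T  0  0  0  1  1  1  1  1  1
 T  0  0  0  1  1  1  1  1  2
 C  0  0  1  1  2  2  2  2  2
 A  0  0  1  1  2  2  2  2  2
 T  0  0  1  2  2  2  2  2  3
 T  0  0  1  2  2  2  2  2  3
 A  0  0  1  2  2  2  2  2  3
 G  0  1  1  2  2  2  2  2  3
 A  0  1  1  2  2  2  2  2  3

2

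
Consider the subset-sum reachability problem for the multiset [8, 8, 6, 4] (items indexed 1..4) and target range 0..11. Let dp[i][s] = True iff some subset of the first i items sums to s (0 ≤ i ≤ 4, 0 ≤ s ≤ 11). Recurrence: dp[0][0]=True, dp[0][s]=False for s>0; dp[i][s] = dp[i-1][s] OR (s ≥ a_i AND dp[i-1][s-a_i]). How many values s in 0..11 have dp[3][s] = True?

i\s   0   1   2   3   4   5   6   7   8   9  10  11
  0   T   F   F   F   F   F   F   F   F   F   F   F
  1   T   F   F   F   F   F   F   F   T   F   F   F
  2   T   F   F   F   F   F   F   F   T   F   F   F
  3   T   F   F   F   F   F   T   F   T   F   F   F
  4   T   F   F   F   T   F   T   F   T   F   T   F

3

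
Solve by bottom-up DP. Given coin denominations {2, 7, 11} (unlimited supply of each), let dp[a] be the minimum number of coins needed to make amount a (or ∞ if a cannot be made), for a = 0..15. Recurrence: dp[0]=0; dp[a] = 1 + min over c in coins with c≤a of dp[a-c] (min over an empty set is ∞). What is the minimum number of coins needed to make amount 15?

3

 a  0  1  2  3  4  5  6  7  8  9 10 11 12 13 14 15
dp  0  -  1  -  2  -  3  1  4  2  5  1  6  2  2  3
(- denotes ∞ / unreachable)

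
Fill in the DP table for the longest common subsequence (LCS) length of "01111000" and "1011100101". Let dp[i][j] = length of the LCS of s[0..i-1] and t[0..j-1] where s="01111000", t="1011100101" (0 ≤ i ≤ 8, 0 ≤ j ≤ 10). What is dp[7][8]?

   ''  1  0  1  1  1  0  0  1  0  1
''  0  0  0  0  0  0  0  0  0  0  0
 0  0  0  1  1  1  1  1  1  1  1  1
 1  0  1  1  2  2  2  2  2  2  2  2
 1  0  1  1  2  3  3  3  3  3  3  3
 1  0  1  1  2  3  4  4  4  4  4  4
 1  0  1  1  2  3  4  4  4  5  5  5
 0  0  1  2  2  3  4  5  5  5  6  6
 0  0  1  2  2  3  4  5  6  6  6  6
 0  0  1  2  2  3  4  5  6  6  7  7

6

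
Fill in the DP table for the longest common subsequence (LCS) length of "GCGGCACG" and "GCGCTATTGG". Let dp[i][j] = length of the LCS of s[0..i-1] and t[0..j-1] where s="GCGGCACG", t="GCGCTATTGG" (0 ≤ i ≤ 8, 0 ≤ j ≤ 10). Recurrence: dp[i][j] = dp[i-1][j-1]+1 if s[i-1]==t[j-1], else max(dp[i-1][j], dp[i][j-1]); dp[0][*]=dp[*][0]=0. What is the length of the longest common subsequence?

   ''  G  C  G  C  T  A  T  T  G  G
''  0  0  0  0  0  0  0  0  0  0  0
 G  0  1  1  1  1  1  1  1  1  1  1
 C  0  1  2  2  2  2  2  2  2  2  2
 G  0  1  2  3  3  3  3  3  3  3  3
 G  0  1  2  3  3  3  3  3  3  4  4
 C  0  1  2  3  4  4  4  4  4  4  4
 A  0  1  2  3  4  4  5  5  5  5  5
 C  0  1  2  3  4  4  5  5  5  5  5
 G  0  1  2  3  4  4  5  5  5  6  6

6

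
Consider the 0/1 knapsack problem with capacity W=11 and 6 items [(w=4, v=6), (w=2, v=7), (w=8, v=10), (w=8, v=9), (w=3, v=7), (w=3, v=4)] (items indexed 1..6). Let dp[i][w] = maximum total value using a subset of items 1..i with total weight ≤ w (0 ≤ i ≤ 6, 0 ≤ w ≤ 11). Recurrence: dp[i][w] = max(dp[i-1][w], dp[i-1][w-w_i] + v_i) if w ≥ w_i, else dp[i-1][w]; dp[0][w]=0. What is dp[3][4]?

7

i\w   0   1   2   3   4   5   6   7   8   9  10  11
  0   0   0   0   0   0   0   0   0   0   0   0   0
  1   0   0   0   0   6   6   6   6   6   6   6   6
  2   0   0   7   7   7   7  13  13  13  13  13  13
  3   0   0   7   7   7   7  13  13  13  13  17  17
  4   0   0   7   7   7   7  13  13  13  13  17  17
  5   0   0   7   7   7  14  14  14  14  20  20  20
  6   0   0   7   7   7  14  14  14  18  20  20  20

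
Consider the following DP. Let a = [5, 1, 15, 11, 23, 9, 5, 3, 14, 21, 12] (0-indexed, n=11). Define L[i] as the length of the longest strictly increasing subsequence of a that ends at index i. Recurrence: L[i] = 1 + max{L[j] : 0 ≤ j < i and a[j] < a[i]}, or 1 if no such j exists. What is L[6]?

2

   i    0    1    2    3    4    5    6    7    8    9   10
a[i]    5    1   15   11   23    9    5    3   14   21   12
L[i]    1    1    2    2    3    2    2    2    3    4    3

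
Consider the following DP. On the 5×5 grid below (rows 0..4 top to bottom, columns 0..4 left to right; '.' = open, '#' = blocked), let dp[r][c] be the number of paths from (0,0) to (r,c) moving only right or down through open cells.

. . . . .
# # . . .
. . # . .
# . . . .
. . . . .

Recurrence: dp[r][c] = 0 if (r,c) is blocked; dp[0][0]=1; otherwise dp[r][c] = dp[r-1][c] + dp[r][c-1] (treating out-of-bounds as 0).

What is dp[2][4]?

r\c   0   1   2   3   4
  0   1   1   1   1   1
  1   0   0   1   2   3
  2   0   0   0   2   5
  3   0   0   0   2   7
  4   0   0   0   2   9

5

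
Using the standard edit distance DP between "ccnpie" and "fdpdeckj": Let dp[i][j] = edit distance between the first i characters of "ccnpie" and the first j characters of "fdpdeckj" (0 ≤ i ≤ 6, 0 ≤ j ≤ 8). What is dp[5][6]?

6

   ''  f  d  p  d  e  c  k  j
''  0  1  2  3  4  5  6  7  8
 c  1  1  2  3  4  5  5  6  7
 c  2  2  2  3  4  5  5  6  7
 n  3  3  3  3  4  5  6  6  7
 p  4  4  4  3  4  5  6  7  7
 i  5  5  5  4  4  5  6  7  8
 e  6  6  6  5  5  4  5  6  7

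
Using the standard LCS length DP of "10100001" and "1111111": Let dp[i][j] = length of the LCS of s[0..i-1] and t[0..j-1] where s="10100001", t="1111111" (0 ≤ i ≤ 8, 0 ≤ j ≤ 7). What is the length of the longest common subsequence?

   ''  1  1  1  1  1  1  1
''  0  0  0  0  0  0  0  0
 1  0  1  1  1  1  1  1  1
 0  0  1  1  1  1  1  1  1
 1  0  1  2  2  2  2  2  2
 0  0  1  2  2  2  2  2  2
 0  0  1  2  2  2  2  2  2
 0  0  1  2  2  2  2  2  2
 0  0  1  2  2  2  2  2  2
 1  0  1  2  3  3  3  3  3

3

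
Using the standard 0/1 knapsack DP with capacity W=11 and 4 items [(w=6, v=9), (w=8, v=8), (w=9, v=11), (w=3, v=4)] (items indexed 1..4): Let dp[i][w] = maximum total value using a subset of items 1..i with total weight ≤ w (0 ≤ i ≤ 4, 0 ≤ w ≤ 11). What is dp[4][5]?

4

i\w   0   1   2   3   4   5   6   7   8   9  10  11
  0   0   0   0   0   0   0   0   0   0   0   0   0
  1   0   0   0   0   0   0   9   9   9   9   9   9
  2   0   0   0   0   0   0   9   9   9   9   9   9
  3   0   0   0   0   0   0   9   9   9  11  11  11
  4   0   0   0   4   4   4   9   9   9  13  13  13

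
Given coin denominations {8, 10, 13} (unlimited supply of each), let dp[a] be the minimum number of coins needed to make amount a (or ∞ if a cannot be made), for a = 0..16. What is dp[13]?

 a  0  1  2  3  4  5  6  7  8  9 10 11 12 13 14 15 16
dp  0  -  -  -  -  -  -  -  1  -  1  -  -  1  -  -  2
(- denotes ∞ / unreachable)

1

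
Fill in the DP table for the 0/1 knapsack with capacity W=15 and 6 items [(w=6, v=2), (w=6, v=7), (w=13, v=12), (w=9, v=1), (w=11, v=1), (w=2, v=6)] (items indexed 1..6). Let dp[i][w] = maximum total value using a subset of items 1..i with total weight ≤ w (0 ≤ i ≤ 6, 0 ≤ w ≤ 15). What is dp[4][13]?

i\w   0   1   2   3   4   5   6   7   8   9  10  11  12  13  14  15
  0   0   0   0   0   0   0   0   0   0   0   0   0   0   0   0   0
  1   0   0   0   0   0   0   2   2   2   2   2   2   2   2   2   2
  2   0   0   0   0   0   0   7   7   7   7   7   7   9   9   9   9
  3   0   0   0   0   0   0   7   7   7   7   7   7   9  12  12  12
  4   0   0   0   0   0   0   7   7   7   7   7   7   9  12  12  12
  5   0   0   0   0   0   0   7   7   7   7   7   7   9  12  12  12
  6   0   0   6   6   6   6   7   7  13  13  13  13  13  13  15  18

12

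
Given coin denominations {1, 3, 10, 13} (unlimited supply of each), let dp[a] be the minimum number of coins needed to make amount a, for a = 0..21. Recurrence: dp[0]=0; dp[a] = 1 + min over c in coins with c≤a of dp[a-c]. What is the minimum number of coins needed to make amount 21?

 a  0  1  2  3  4  5  6  7  8  9 10 11 12 13 14 15 16 17 18 19 20 21
dp  0  1  2  1  2  3  2  3  4  3  1  2  3  1  2  3  2  3  4  3  2  3

3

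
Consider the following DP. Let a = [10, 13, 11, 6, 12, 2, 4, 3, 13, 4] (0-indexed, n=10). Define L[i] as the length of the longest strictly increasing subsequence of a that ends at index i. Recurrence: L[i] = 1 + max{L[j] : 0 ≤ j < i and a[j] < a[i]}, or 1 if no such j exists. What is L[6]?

2

   i    0    1    2    3    4    5    6    7    8    9
a[i]   10   13   11    6   12    2    4    3   13    4
L[i]    1    2    2    1    3    1    2    2    4    3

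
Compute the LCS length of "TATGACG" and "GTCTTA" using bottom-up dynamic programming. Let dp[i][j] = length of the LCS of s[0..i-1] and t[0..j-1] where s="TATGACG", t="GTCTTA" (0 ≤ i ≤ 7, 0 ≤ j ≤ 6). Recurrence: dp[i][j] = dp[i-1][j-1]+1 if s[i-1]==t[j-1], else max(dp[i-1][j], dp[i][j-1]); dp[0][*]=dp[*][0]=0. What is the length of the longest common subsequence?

   ''  G  T  C  T  T  A
''  0  0  0  0  0  0  0
 T  0  0  1  1  1  1  1
 A  0  0  1  1  1  1  2
 T  0  0  1  1  2  2  2
 G  0  1  1  1  2  2  2
 A  0  1  1  1  2  2  3
 C  0  1  1  2  2  2  3
 G  0  1  1  2  2  2  3

3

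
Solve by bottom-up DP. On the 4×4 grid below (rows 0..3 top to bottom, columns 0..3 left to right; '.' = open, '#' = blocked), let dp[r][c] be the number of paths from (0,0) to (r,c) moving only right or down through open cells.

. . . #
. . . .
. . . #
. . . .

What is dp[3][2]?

r\c   0   1   2   3
  0   1   1   1   0
  1   1   2   3   3
  2   1   3   6   0
  3   1   4  10  10

10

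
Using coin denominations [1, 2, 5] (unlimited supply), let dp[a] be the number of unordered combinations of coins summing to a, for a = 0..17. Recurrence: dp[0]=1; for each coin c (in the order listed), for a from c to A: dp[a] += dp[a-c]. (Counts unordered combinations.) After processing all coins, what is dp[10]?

10

after  coin     0     1     2     3     4     5     6     7     8     9    10    11    12    13    14    15    16    17
          1     1     1     1     1     1     1     1     1     1     1     1     1     1     1     1     1     1     1
          2     1     1     2     2     3     3     4     4     5     5     6     6     7     7     8     8     9     9
          5     1     1     2     2     3     4     5     6     7     8    10    11    13    14    16    18    20    22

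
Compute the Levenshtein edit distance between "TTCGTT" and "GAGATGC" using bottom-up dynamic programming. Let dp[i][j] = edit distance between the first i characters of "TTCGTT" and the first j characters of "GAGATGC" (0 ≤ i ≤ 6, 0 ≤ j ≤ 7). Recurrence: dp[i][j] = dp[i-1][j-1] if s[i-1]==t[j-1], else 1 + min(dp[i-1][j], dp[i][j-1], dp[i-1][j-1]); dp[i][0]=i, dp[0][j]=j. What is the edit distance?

6

   ''  G  A  G  A  T  G  C
''  0  1  2  3  4  5  6  7
 T  1  1  2  3  4  4  5  6
 T  2  2  2  3  4  4  5  6
 C  3  3  3  3  4  5  5  5
 G  4  3  4  3  4  5  5  6
 T  5  4  4  4  4  4  5  6
 T  6  5  5  5  5  4  5  6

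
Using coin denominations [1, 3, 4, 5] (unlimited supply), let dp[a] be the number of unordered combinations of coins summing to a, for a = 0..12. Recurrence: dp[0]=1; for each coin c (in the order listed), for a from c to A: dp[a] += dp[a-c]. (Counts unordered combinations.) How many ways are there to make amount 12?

after  coin     0     1     2     3     4     5     6     7     8     9    10    11    12
          1     1     1     1     1     1     1     1     1     1     1     1     1     1
          3     1     1     1     2     2     2     3     3     3     4     4     4     5
          4     1     1     1     2     3     3     4     5     6     7     8     9    11
          5     1     1     1     2     3     4     5     6     8    10    12    14    17

17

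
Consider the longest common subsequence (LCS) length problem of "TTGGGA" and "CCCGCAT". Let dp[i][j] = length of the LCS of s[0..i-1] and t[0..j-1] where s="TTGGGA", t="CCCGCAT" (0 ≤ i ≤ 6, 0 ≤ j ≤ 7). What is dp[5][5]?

   ''  C  C  C  G  C  A  T
''  0  0  0  0  0  0  0  0
 T  0  0  0  0  0  0  0  1
 T  0  0  0  0  0  0  0  1
 G  0  0  0  0  1  1  1  1
 G  0  0  0  0  1  1  1  1
 G  0  0  0  0  1  1  1  1
 A  0  0  0  0  1  1  2  2

1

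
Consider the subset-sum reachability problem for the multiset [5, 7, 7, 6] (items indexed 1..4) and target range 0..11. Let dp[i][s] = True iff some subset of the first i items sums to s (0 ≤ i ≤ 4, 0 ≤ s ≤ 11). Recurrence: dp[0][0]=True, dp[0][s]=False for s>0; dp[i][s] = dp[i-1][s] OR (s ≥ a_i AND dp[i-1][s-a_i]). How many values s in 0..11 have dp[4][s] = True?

5

i\s   0   1   2   3   4   5   6   7   8   9  10  11
  0   T   F   F   F   F   F   F   F   F   F   F   F
  1   T   F   F   F   F   T   F   F   F   F   F   F
  2   T   F   F   F   F   T   F   T   F   F   F   F
  3   T   F   F   F   F   T   F   T   F   F   F   F
  4   T   F   F   F   F   T   T   T   F   F   F   T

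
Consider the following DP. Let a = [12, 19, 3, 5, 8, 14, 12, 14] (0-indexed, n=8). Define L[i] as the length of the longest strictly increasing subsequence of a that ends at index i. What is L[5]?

4

   i    0    1    2    3    4    5    6    7
a[i]   12   19    3    5    8   14   12   14
L[i]    1    2    1    2    3    4    4    5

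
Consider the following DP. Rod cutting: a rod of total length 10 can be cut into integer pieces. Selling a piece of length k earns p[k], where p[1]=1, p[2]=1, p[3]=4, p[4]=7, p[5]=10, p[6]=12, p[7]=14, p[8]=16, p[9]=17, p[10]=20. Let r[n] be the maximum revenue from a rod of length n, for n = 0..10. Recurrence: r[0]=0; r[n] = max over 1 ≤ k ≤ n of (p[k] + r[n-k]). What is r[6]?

12

   n    0    1    2    3    4    5    6    7    8    9   10
r[n]    0    1    2    4    7   10   12   14   16   17   20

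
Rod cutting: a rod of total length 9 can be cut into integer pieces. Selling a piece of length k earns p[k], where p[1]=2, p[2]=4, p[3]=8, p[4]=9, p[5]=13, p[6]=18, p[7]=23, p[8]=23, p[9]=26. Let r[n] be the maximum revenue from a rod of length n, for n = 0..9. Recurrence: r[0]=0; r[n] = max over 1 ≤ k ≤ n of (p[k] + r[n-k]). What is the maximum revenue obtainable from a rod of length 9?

   n    0    1    2    3    4    5    6    7    8    9
r[n]    0    2    4    8   10   13   18   23   25   27

27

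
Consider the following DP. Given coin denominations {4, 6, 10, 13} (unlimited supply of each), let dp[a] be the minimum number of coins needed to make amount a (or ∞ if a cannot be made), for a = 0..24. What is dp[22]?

3

 a  0  1  2  3  4  5  6  7  8  9 10 11 12 13 14 15 16 17 18 19 20 21 22 23 24
dp  0  -  -  -  1  -  1  -  2  -  1  -  2  1  2  -  2  2  3  2  2  3  3  2  3
(- denotes ∞ / unreachable)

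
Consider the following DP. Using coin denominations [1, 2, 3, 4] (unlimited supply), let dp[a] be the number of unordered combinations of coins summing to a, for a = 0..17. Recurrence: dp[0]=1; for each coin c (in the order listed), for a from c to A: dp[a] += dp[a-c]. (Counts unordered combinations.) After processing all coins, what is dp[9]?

after  coin     0     1     2     3     4     5     6     7     8     9    10    11    12    13    14    15    16    17
          1     1     1     1     1     1     1     1     1     1     1     1     1     1     1     1     1     1     1
          2     1     1     2     2     3     3     4     4     5     5     6     6     7     7     8     8     9     9
          3     1     1     2     3     4     5     7     8    10    12    14    16    19    21    24    27    30    33
          4     1     1     2     3     5     6     9    11    15    18    23    27    34    39    47    54    64    72

18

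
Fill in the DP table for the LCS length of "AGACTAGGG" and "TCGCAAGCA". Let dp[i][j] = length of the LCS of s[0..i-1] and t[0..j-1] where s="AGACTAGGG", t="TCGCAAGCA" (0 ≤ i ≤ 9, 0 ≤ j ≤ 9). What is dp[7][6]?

3

   ''  T  C  G  C  A  A  G  C  A
''  0  0  0  0  0  0  0  0  0  0
 A  0  0  0  0  0  1  1  1  1  1
 G  0  0  0  1  1  1  1  2  2  2
 A  0  0  0  1  1  2  2  2  2  3
 C  0  0  1  1  2  2  2  2  3  3
 T  0  1  1  1  2  2  2  2  3  3
 A  0  1  1  1  2  3  3  3  3  4
 G  0  1  1  2  2  3  3  4  4  4
 G  0  1  1  2  2  3  3  4  4  4
 G  0  1  1  2  2  3  3  4  4  4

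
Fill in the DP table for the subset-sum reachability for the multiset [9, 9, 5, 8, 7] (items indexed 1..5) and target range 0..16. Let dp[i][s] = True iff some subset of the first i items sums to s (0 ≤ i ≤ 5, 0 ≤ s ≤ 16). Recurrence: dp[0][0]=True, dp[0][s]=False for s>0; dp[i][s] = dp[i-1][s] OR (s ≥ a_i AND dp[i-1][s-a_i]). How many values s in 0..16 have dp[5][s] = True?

10

i\s   0   1   2   3   4   5   6   7   8   9  10  11  12  13  14  15  16
  0   T   F   F   F   F   F   F   F   F   F   F   F   F   F   F   F   F
  1   T   F   F   F   F   F   F   F   F   T   F   F   F   F   F   F   F
  2   T   F   F   F   F   F   F   F   F   T   F   F   F   F   F   F   F
  3   T   F   F   F   F   T   F   F   F   T   F   F   F   F   T   F   F
  4   T   F   F   F   F   T   F   F   T   T   F   F   F   T   T   F   F
  5   T   F   F   F   F   T   F   T   T   T   F   F   T   T   T   T   T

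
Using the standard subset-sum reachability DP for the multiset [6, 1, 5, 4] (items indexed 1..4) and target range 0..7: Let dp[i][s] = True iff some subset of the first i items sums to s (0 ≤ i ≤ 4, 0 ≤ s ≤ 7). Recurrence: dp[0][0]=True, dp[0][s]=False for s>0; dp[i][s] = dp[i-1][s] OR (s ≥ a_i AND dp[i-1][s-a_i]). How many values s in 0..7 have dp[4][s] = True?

i\s   0   1   2   3   4   5   6   7
  0   T   F   F   F   F   F   F   F
  1   T   F   F   F   F   F   T   F
  2   T   T   F   F   F   F   T   T
  3   T   T   F   F   F   T   T   T
  4   T   T   F   F   T   T   T   T

6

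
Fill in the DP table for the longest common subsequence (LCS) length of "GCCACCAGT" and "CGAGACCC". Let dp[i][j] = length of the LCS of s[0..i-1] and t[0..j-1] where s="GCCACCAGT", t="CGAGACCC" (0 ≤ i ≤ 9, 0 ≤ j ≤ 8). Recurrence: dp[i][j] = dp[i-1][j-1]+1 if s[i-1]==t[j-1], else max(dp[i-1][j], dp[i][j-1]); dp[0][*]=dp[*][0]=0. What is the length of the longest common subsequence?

   ''  C  G  A  G  A  C  C  C
''  0  0  0  0  0  0  0  0  0
 G  0  0  1  1  1  1  1  1  1
 C  0  1  1  1  1  1  2  2  2
 C  0  1  1  1  1  1  2  3  3
 A  0  1  1  2  2  2  2  3  3
 C  0  1  1  2  2  2  3  3  4
 C  0  1  1  2  2  2  3  4  4
 A  0  1  1  2  2  3  3  4  4
 G  0  1  2  2  3  3  3  4  4
 T  0  1  2  2  3  3  3  4  4

4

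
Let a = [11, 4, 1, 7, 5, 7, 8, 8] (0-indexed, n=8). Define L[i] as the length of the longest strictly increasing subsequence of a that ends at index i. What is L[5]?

   i    0    1    2    3    4    5    6    7
a[i]   11    4    1    7    5    7    8    8
L[i]    1    1    1    2    2    3    4    4

3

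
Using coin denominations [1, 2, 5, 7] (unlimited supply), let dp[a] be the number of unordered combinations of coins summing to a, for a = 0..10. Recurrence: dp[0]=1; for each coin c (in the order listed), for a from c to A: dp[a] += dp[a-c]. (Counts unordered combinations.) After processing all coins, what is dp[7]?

after  coin     0     1     2     3     4     5     6     7     8     9    10
          1     1     1     1     1     1     1     1     1     1     1     1
          2     1     1     2     2     3     3     4     4     5     5     6
          5     1     1     2     2     3     4     5     6     7     8    10
          7     1     1     2     2     3     4     5     7     8    10    12

7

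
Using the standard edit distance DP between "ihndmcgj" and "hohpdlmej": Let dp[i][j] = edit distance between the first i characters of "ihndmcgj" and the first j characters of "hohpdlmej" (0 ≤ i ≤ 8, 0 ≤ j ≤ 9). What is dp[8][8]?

7

   ''  h  o  h  p  d  l  m  e  j
''  0  1  2  3  4  5  6  7  8  9
 i  1  1  2  3  4  5  6  7  8  9
 h  2  1  2  2  3  4  5  6  7  8
 n  3  2  2  3  3  4  5  6  7  8
 d  4  3  3  3  4  3  4  5  6  7
 m  5  4  4  4  4  4  4  4  5  6
 c  6  5  5  5  5  5  5  5  5  6
 g  7  6  6  6  6  6  6  6  6  6
 j  8  7  7  7  7  7  7  7  7  6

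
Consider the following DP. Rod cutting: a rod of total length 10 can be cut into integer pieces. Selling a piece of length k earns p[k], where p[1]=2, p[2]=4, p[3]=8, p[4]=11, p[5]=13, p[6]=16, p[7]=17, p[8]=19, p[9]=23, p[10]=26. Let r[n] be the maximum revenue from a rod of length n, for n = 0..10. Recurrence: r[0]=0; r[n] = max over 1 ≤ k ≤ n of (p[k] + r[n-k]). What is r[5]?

13

   n    0    1    2    3    4    5    6    7    8    9   10
r[n]    0    2    4    8   11   13   16   19   22   24   27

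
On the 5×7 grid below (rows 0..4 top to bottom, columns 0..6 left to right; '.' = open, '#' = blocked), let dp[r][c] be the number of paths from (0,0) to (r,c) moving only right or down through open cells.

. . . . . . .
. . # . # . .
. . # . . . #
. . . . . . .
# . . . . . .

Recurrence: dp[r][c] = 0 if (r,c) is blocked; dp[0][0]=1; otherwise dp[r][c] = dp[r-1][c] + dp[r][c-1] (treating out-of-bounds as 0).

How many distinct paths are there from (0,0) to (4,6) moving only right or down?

35

r\c   0   1   2   3   4   5   6
  0   1   1   1   1   1   1   1
  1   1   2   0   1   0   1   2
  2   1   3   0   1   1   2   0
  3   1   4   4   5   6   8   8
  4   0   4   8  13  19  27  35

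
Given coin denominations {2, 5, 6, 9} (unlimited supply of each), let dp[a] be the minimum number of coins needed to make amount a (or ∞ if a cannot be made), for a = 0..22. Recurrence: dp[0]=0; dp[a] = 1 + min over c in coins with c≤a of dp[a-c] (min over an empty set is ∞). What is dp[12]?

 a  0  1  2  3  4  5  6  7  8  9 10 11 12 13 14 15 16 17 18 19 20 21 22
dp  0  -  1  -  2  1  1  2  2  1  2  2  2  3  2  2  3  3  2  3  3  3  4
(- denotes ∞ / unreachable)

2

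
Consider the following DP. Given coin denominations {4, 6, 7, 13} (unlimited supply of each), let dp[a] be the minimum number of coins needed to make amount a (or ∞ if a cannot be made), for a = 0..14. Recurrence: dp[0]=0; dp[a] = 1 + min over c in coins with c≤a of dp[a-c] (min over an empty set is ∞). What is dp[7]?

1

 a  0  1  2  3  4  5  6  7  8  9 10 11 12 13 14
dp  0  -  -  -  1  -  1  1  2  -  2  2  2  1  2
(- denotes ∞ / unreachable)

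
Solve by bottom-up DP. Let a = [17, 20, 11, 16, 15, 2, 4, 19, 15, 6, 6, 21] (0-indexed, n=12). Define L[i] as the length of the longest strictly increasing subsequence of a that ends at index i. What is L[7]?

3

   i    0    1    2    3    4    5    6    7    8    9   10   11
a[i]   17   20   11   16   15    2    4   19   15    6    6   21
L[i]    1    2    1    2    2    1    2    3    3    3    3    4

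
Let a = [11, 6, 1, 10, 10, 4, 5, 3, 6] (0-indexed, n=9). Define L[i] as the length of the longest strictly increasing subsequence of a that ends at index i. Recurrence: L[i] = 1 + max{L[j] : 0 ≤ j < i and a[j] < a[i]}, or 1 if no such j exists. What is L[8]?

4

   i    0    1    2    3    4    5    6    7    8
a[i]   11    6    1   10   10    4    5    3    6
L[i]    1    1    1    2    2    2    3    2    4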